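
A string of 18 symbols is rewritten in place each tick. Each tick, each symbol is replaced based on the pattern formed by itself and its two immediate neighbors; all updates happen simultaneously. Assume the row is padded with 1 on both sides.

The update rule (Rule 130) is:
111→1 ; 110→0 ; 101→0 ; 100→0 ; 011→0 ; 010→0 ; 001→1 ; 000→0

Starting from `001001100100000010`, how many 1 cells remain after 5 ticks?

4

010010001000000100
000100010000001001
001000100000010010
010001000000100100
000010000001001001
count of 1: 4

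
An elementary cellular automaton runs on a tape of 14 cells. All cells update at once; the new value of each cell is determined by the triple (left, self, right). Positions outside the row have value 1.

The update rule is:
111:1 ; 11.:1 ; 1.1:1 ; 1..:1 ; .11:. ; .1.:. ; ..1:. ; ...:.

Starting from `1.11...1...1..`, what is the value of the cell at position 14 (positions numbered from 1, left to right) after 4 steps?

.

11.11...1...1.
111.11...1...1
1111.11...1...
11111.11...1..
position 14 holds .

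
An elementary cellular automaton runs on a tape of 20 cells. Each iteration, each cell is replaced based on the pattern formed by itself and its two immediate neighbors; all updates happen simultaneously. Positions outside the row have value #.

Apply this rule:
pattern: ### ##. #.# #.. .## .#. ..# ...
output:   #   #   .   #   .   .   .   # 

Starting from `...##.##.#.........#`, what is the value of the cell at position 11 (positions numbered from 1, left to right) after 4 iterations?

##..#..#..########..
###..#..#..########.
####..#..#..#######.
#####..#..#..######.
position 11 holds #

#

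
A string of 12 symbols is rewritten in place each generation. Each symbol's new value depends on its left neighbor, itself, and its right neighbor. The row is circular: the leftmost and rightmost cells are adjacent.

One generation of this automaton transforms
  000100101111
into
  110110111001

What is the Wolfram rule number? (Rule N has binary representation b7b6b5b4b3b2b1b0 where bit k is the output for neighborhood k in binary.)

125

position 9: 111 → 0  (bit 7 = 0)
position 11: 110 → 1  (bit 6 = 1)
position 7: 101 → 1  (bit 5 = 1)
position 0: 100 → 1  (bit 4 = 1)
position 8: 011 → 1  (bit 3 = 1)
position 3: 010 → 1  (bit 2 = 1)
position 2: 001 → 0  (bit 1 = 0)
position 1: 000 → 1  (bit 0 = 1)
bits b7..b0 = 01111101 = 125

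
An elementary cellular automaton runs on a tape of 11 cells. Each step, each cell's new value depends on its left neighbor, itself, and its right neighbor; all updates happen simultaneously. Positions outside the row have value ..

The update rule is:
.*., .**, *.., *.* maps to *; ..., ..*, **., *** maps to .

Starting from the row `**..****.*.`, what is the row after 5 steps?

*.*...*..**

step 1: *.*.*...***
step 2: ******..*..
step 3: *.....*.**.
step 4: **....***.*
step 5: *.*...*..**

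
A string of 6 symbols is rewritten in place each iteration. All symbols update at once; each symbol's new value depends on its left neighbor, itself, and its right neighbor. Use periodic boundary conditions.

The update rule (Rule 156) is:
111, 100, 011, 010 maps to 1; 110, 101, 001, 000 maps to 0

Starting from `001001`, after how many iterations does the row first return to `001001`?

101101
001001

2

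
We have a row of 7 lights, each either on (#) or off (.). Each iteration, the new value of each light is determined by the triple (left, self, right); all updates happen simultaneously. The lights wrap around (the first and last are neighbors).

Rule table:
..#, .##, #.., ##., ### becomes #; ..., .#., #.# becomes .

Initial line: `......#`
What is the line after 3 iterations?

#....#.
.#..#..
#.##.#.

#.##.#.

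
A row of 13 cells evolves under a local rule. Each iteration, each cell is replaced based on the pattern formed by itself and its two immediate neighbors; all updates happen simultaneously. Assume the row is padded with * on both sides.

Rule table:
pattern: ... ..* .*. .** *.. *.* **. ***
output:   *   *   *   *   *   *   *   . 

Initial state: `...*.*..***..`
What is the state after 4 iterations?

iteration 1: *********.***
iteration 2: ........***..
iteration 3: *********.***  (repeats iteration 1; period 2)
iteration 4: ........***..

........***..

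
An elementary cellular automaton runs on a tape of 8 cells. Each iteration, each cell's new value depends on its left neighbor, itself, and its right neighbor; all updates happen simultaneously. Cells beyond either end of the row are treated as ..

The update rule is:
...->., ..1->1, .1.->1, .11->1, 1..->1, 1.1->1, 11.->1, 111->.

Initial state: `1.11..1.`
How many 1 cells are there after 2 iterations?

2

11111111
1......1
count of 1: 2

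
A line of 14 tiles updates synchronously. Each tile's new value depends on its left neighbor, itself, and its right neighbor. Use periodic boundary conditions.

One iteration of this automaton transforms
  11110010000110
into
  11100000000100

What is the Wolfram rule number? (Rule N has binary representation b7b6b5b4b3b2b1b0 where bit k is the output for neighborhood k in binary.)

136

position 1: 111 → 1  (bit 7 = 1)
position 3: 110 → 0  (bit 6 = 0)
position 13: 101 → 0  (bit 5 = 0)
position 4: 100 → 0  (bit 4 = 0)
position 0: 011 → 1  (bit 3 = 1)
position 6: 010 → 0  (bit 2 = 0)
position 5: 001 → 0  (bit 1 = 0)
position 8: 000 → 0  (bit 0 = 0)
bits b7..b0 = 10001000 = 136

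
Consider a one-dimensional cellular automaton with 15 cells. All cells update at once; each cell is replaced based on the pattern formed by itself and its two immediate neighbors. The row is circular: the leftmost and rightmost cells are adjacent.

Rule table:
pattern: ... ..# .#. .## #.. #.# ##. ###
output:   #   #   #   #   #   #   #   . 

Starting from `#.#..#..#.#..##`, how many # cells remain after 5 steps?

14

step 1: ##############.
step 2: #............##
step 3: ##############.  (repeats step 1; period 2)
step 5: ##############.
count of #: 14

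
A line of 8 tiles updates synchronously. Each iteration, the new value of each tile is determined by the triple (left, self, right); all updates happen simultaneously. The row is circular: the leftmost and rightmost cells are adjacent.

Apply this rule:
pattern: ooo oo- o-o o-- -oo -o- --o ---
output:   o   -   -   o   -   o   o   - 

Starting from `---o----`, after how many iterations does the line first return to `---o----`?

4

--ooo---
-o-o-o--
oo-o-oo-
---o----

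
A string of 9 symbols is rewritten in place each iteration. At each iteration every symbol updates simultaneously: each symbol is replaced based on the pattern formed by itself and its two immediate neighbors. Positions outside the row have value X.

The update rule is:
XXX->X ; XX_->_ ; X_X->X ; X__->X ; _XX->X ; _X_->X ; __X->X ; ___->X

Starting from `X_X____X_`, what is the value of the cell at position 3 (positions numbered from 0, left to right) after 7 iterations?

_XXXXXXXX
XXXXXXXXX
XXXXXXXXX  (fixed point — unchanged through iteration 7)
position 3 holds X

X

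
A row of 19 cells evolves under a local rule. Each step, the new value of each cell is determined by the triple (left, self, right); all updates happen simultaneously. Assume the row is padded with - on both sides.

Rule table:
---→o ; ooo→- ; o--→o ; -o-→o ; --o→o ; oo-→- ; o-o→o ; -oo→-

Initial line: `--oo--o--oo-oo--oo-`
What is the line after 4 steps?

oo--ooooo--o--oo--o
--oo-----ooooo--ooo
oo--ooooo-----oo---
--oo-----ooooo--ooo

--oo-----ooooo--ooo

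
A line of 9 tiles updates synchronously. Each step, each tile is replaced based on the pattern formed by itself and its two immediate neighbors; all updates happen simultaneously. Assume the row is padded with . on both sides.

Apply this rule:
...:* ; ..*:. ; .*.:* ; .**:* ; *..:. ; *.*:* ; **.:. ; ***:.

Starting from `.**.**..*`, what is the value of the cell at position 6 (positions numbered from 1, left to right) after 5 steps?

.*.**...*
.***..*.*
.*....***
.*.**.*..
.***.**.*
position 6 holds *

*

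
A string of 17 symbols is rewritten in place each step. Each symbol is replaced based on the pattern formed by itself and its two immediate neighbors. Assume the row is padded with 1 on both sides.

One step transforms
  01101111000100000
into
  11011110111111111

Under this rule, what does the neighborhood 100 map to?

At position 8 the neighborhood is 100; the next row has 1 there.

1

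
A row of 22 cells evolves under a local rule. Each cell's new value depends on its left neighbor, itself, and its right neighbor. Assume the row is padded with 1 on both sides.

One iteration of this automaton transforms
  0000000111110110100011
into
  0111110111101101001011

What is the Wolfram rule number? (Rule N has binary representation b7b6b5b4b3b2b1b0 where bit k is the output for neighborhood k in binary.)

169

position 8: 111 → 1  (bit 7 = 1)
position 11: 110 → 0  (bit 6 = 0)
position 12: 101 → 1  (bit 5 = 1)
position 0: 100 → 0  (bit 4 = 0)
position 7: 011 → 1  (bit 3 = 1)
position 16: 010 → 0  (bit 2 = 0)
position 6: 001 → 0  (bit 1 = 0)
position 1: 000 → 1  (bit 0 = 1)
bits b7..b0 = 10101001 = 169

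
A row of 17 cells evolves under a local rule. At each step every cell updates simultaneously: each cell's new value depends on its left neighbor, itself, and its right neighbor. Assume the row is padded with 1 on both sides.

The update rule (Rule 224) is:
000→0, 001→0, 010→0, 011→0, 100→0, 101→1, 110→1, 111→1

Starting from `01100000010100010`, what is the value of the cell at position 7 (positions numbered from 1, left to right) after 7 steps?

10100000001000001
11000000000000000
11000000000000000  (fixed point — unchanged through step 7)
position 7 holds 0

0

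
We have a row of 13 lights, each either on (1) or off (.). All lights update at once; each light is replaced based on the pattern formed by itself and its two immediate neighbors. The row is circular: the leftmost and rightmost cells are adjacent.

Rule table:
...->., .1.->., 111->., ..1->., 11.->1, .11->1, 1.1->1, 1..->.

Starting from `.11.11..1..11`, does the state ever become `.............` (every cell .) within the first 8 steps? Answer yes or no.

111111.....11
.....1.....1.
.............
all cells are . at step 3

yes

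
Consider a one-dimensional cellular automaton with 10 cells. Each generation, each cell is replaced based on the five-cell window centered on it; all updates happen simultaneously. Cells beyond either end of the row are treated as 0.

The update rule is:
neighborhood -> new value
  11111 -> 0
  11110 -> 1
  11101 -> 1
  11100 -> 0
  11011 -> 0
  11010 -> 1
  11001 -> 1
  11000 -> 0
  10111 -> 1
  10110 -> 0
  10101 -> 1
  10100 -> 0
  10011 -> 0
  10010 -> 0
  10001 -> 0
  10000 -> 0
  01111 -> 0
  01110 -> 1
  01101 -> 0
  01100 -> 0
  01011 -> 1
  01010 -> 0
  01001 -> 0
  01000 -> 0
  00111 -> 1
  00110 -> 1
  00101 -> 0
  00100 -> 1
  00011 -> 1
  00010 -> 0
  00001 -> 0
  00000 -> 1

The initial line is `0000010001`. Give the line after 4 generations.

0100001001

generation 1: 1110010001
generation 2: 1101010001
generation 3: 1011000001
generation 4: 0100001001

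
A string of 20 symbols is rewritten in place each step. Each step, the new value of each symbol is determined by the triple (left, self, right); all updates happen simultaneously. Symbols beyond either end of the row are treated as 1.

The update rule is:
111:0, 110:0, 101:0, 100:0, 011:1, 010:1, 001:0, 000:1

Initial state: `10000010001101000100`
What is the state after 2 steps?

00111010101001010100
00100010101001010100

00100010101001010100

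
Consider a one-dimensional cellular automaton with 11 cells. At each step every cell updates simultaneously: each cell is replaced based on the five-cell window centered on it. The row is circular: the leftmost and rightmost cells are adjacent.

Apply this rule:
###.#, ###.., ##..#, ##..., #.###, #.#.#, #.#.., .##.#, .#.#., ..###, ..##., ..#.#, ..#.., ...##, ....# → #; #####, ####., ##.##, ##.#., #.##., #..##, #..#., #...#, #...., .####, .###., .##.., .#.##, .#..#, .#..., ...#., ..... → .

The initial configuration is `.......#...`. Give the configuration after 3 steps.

.#.#.#.##..

.....#.#...
...#.###...
.#.#.#.##..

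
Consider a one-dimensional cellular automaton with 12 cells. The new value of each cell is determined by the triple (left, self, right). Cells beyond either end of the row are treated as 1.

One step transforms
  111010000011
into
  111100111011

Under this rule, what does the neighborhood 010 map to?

At position 4 the neighborhood is 010; the next row has 0 there.

0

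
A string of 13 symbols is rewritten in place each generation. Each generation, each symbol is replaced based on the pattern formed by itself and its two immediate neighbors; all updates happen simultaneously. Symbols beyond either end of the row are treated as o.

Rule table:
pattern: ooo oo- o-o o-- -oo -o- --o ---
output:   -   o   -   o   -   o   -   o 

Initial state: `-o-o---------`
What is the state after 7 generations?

generation 1: -o-ooooooooo-
generation 2: -o---------o-
generation 3: -ooooooooo-o-
generation 4: ---------o-o-
generation 5: oooooooo-o-o-
generation 6: -------o-o-o-
generation 7: oooooo-o-o-o-

oooooo-o-o-o-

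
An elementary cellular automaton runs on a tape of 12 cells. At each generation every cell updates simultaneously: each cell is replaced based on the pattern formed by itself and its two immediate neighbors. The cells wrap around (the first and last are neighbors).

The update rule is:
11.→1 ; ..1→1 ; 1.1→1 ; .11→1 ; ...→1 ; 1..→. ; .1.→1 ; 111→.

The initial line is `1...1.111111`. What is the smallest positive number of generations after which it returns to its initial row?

1.11111.....
111...1.1111
..1.11111...
11111...1.11
....1.11111.
1111111...1.
1.....1.1111
1.1111111...
111.....1.11
..1.1111111.
11111.....1.
1...1.111111

12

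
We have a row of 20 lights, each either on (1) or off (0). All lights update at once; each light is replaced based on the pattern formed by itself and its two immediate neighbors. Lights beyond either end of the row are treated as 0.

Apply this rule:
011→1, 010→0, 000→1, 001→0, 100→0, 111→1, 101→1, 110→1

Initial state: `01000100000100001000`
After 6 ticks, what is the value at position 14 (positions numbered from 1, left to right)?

tick 1: 00010001110001100011
tick 2: 11000101110101101011
tick 3: 11010011111011110111
tick 4: 11100011111111111111
tick 5: 11101011111111111111
tick 6: 11110111111111111111
position 14 holds 1

1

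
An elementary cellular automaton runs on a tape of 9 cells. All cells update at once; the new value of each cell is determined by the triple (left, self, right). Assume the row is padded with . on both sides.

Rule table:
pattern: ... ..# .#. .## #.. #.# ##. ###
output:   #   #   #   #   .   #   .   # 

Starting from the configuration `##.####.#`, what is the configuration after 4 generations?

###.##..#

#.####.##
#####.##.
####.##..
###.##..#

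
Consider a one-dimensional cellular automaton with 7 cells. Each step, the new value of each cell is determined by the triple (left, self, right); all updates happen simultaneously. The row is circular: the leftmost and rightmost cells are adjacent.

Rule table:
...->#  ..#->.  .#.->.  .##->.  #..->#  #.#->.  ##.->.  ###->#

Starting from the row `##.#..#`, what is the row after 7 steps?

step 1: #...#..
step 2: .##..#.
step 3: ...#..#
step 4: ##..#..
step 5: ..#..#.
step 6: #..#..#
step 7: .#..#..

.#..#..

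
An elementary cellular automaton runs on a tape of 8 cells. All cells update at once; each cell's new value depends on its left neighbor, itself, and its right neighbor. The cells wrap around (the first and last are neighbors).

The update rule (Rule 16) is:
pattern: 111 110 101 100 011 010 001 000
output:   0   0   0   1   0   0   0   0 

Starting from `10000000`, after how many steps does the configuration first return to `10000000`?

8

01000000
00100000
00010000
00001000
00000100
00000010
00000001
10000000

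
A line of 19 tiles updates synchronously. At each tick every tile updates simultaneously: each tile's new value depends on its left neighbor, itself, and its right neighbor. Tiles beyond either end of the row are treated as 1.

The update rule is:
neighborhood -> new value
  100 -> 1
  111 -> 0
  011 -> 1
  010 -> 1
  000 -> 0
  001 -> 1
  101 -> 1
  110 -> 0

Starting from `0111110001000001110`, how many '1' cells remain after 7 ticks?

tick 1: 1100001011100011001
tick 2: 0010011110010110111
tick 3: 1111110001111101100
tick 4: 0000001011000011011
tick 5: 1000011110100110110
tick 6: 0100110001111101101
tick 7: 1111101011000011011
count of 1: 12

12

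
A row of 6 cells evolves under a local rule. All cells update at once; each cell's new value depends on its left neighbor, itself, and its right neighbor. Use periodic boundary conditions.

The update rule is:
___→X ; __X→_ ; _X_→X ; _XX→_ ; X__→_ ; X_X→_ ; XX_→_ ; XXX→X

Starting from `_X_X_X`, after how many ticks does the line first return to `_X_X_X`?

tick 1: _X_X_X

1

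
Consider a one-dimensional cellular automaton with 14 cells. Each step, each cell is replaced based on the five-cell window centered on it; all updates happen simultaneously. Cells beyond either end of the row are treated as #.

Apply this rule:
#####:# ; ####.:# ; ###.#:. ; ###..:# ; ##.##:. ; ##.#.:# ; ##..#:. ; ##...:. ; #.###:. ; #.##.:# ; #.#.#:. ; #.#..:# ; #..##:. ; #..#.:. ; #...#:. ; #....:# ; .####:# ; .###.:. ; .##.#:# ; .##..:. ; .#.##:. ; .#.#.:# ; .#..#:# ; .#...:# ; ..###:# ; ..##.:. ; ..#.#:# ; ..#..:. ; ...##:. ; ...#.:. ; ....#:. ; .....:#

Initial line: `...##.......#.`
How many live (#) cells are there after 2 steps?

8

......####..#.
.###..####..#.
count of #: 8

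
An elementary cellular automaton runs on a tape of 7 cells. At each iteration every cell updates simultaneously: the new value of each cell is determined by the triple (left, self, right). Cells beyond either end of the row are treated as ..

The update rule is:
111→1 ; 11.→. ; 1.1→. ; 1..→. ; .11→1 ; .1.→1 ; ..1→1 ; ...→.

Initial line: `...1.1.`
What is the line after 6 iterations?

..11.1.
.11..1.
11..11.
1..11..
1.11...
1.1....

1.1....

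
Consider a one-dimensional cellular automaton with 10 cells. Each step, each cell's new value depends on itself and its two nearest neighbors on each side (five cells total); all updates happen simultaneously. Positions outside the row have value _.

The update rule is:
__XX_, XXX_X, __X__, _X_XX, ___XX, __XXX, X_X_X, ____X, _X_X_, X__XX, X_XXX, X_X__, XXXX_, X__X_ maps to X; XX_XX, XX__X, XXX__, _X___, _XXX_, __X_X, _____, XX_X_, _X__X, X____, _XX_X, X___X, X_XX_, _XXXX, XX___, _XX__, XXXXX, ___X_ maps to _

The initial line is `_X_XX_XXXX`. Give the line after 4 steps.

__X___X_X_
X_X____XX_
_XX__XXX__
XX__XX____

XX__XX____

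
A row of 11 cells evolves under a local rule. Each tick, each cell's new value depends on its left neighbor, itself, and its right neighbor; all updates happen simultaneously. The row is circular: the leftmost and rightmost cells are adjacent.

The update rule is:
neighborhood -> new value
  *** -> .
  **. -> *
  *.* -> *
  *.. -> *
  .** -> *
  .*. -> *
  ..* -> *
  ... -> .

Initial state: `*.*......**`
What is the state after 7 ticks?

tick 1: ****....**.
tick 2: *..**..****
tick 3: ********...
tick 4: *......**.*
tick 5: **....*****
tick 6: .**..**....
tick 7: ********...

********...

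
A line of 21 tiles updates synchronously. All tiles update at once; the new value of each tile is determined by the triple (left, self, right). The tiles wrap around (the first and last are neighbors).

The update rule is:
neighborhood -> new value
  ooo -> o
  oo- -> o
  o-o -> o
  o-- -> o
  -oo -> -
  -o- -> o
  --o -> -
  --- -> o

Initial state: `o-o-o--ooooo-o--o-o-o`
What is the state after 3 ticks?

o-oooooo--ooooooo-ooo

oooooo--ooooooo-oooo-
-oooooo--ooooooo-oooo
o-oooooo--ooooooo-ooo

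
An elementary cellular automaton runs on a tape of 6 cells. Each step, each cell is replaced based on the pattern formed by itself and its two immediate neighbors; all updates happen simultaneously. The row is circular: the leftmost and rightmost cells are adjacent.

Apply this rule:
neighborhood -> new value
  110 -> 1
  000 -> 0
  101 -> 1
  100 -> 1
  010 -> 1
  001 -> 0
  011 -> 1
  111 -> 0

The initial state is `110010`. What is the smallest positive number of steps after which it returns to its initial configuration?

9

111011
001110
001011
101111
111000
101100
111110
100011
110010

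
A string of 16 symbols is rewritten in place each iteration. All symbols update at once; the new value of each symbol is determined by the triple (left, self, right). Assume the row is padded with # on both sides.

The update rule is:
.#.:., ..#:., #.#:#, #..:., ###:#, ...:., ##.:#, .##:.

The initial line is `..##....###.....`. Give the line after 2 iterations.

..........#.....

...#.....##.....
..........#.....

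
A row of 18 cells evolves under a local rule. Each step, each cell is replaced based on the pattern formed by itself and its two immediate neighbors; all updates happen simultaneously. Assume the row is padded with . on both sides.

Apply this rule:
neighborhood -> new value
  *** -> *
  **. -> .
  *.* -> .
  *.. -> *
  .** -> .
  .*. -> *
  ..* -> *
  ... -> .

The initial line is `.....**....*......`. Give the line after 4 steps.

.**..***.***...*..

....*..*..***.....
...*******.*.*....
..*.*****..*.**...
.**..***.***...*..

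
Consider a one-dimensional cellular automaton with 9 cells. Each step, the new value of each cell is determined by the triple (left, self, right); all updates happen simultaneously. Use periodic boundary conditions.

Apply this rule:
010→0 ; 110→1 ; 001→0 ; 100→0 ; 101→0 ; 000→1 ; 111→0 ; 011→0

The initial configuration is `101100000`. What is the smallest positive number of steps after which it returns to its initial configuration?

18

000101110
110000010
010111000
000001011
011100001
000101100
110000101
010110000
000010111
011000001
001011100
100000101
101110000
000010110
111000010
001011000
100001011
101100000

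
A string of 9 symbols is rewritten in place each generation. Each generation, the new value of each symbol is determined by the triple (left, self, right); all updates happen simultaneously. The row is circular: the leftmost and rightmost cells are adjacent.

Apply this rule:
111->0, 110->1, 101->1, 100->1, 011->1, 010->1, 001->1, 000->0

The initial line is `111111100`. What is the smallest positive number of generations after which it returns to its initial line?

6

100000111
110001100
111011111
001110000
011011000
111111100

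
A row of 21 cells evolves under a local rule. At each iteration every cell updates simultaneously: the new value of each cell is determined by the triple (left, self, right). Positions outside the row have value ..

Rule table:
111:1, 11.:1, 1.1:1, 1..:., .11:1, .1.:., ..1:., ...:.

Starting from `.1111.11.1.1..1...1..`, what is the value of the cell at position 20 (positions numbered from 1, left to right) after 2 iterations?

.11111111.1..........
.111111111...........
position 20 holds .

.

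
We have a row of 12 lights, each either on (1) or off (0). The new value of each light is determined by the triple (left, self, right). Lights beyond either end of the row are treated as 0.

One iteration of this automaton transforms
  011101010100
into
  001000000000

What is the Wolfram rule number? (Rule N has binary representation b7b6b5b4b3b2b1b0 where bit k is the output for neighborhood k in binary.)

128

position 2: 111 → 1  (bit 7 = 1)
position 3: 110 → 0  (bit 6 = 0)
position 4: 101 → 0  (bit 5 = 0)
position 10: 100 → 0  (bit 4 = 0)
position 1: 011 → 0  (bit 3 = 0)
position 5: 010 → 0  (bit 2 = 0)
position 0: 001 → 0  (bit 1 = 0)
position 11: 000 → 0  (bit 0 = 0)
bits b7..b0 = 10000000 = 128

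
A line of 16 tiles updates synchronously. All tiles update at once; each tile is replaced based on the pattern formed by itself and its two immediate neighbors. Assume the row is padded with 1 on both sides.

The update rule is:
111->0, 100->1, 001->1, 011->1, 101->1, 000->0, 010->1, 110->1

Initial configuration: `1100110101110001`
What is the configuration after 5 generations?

0001101100111111

generation 1: 0111111111011011
generation 2: 1100000001111110
generation 3: 0110000011000011
generation 4: 1111000111100110
generation 5: 0001101100111111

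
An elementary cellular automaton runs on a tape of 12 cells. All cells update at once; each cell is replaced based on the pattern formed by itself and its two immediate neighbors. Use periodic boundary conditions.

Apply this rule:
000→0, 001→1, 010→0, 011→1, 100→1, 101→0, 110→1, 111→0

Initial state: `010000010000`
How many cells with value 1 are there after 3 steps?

4

step 1: 101000101000
step 2: 000101000101
step 3: 101000101000
count of 1: 4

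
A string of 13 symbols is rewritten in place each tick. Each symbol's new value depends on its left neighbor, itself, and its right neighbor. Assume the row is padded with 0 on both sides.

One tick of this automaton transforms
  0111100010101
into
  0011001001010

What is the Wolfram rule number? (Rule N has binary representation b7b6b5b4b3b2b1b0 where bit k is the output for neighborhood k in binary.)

position 2: 111 → 1  (bit 7 = 1)
position 4: 110 → 0  (bit 6 = 0)
position 9: 101 → 1  (bit 5 = 1)
position 5: 100 → 0  (bit 4 = 0)
position 1: 011 → 0  (bit 3 = 0)
position 8: 010 → 0  (bit 2 = 0)
position 0: 001 → 0  (bit 1 = 0)
position 6: 000 → 1  (bit 0 = 1)
bits b7..b0 = 10100001 = 161

161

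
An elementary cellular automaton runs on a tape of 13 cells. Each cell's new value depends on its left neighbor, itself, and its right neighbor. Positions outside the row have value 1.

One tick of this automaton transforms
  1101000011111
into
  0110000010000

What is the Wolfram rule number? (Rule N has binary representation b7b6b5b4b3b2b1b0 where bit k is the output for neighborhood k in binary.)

position 0: 111 → 0  (bit 7 = 0)
position 1: 110 → 1  (bit 6 = 1)
position 2: 101 → 1  (bit 5 = 1)
position 4: 100 → 0  (bit 4 = 0)
position 8: 011 → 1  (bit 3 = 1)
position 3: 010 → 0  (bit 2 = 0)
position 7: 001 → 0  (bit 1 = 0)
position 5: 000 → 0  (bit 0 = 0)
bits b7..b0 = 01101000 = 104

104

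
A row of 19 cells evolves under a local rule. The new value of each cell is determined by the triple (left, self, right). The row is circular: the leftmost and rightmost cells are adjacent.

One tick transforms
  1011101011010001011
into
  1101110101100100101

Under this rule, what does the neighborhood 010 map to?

0

At position 6 the neighborhood is 010; the next row has 0 there.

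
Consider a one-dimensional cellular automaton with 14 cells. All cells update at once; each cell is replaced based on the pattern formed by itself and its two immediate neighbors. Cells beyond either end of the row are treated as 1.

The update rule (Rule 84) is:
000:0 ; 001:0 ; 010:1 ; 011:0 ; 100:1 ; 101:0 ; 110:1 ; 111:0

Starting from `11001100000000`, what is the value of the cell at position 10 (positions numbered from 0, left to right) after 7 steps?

0

01100110000000
00110011000000
10011001100000
11001100110000
01100110011000
00110011001100
10011001100110
position 10 holds 0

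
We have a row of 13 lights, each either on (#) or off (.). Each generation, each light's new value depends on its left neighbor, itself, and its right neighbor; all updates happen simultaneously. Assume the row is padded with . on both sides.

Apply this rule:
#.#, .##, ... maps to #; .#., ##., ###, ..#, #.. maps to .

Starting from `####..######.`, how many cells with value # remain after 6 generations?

#.....#......
..###...#####
#.#...#.#....
.#..#..#..###
..........#..
#########...#
count of #: 10

10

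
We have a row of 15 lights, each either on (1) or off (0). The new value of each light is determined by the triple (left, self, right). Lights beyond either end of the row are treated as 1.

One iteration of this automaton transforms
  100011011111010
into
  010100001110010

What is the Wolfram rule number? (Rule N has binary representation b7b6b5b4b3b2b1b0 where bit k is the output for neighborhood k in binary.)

150

position 8: 111 → 1  (bit 7 = 1)
position 0: 110 → 0  (bit 6 = 0)
position 6: 101 → 0  (bit 5 = 0)
position 1: 100 → 1  (bit 4 = 1)
position 4: 011 → 0  (bit 3 = 0)
position 13: 010 → 1  (bit 2 = 1)
position 3: 001 → 1  (bit 1 = 1)
position 2: 000 → 0  (bit 0 = 0)
bits b7..b0 = 10010110 = 150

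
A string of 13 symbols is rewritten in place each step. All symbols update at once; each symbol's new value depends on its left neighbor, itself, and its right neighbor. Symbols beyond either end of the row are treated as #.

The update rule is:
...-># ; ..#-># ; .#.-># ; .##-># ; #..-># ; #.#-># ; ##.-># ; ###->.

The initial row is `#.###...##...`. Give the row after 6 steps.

###.#########
..###........
###.#########  (repeats step 1; period 2)
step 6: ..###........

..###........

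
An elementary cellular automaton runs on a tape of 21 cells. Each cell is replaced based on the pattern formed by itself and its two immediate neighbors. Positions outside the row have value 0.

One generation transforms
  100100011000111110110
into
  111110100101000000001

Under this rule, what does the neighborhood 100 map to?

At position 1 the neighborhood is 100; the next row has 1 there.

1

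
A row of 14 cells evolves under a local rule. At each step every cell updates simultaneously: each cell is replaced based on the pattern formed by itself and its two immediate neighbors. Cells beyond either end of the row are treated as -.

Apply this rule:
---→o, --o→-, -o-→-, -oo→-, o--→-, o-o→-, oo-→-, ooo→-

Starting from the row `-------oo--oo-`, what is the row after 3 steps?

oooooo--------

step 1: oooooo--------
step 2: -------ooooooo
step 3: oooooo--------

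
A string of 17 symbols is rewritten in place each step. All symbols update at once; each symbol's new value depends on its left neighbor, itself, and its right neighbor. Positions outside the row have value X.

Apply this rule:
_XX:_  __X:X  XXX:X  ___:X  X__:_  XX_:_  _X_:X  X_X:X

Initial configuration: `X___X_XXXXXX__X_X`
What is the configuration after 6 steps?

__X_XX_XX_XXXXXXX

__XXXX_XXXX__XXX_
_X_XX_X_XX__X_X_X
XXX__XXX___XXXXX_
XX__X_X__XX_XXX_X
X__XXXX_X__X_X_X_
__X_XX_XX_XXXXXXX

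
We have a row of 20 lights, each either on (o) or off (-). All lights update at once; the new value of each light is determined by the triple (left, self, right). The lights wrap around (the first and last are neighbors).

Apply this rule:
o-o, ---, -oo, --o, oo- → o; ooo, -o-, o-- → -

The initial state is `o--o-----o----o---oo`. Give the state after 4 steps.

o-o--oooo--ooo--ooo-
-o--oo--o-oo-o-oo-oo
o--ooo-o-oooo-oooooo
o-oo-oo-oo--ooo-----

o-oo-oo-oo--ooo-----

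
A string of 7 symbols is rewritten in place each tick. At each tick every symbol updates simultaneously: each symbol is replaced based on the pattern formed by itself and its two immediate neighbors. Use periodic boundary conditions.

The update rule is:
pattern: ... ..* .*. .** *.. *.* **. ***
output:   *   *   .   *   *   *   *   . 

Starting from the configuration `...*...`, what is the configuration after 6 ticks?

..***..

tick 1: ***.***
tick 2: ..***..
tick 3: ***.***  (repeats tick 1; period 2)
tick 6: ..***..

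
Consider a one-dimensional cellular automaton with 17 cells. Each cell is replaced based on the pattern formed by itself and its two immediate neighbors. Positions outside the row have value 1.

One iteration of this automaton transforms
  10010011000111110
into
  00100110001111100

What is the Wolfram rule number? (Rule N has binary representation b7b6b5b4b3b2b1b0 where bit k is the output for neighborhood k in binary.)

138

position 12: 111 → 1  (bit 7 = 1)
position 0: 110 → 0  (bit 6 = 0)
position 16: 101 → 0  (bit 5 = 0)
position 1: 100 → 0  (bit 4 = 0)
position 6: 011 → 1  (bit 3 = 1)
position 3: 010 → 0  (bit 2 = 0)
position 2: 001 → 1  (bit 1 = 1)
position 9: 000 → 0  (bit 0 = 0)
bits b7..b0 = 10001010 = 138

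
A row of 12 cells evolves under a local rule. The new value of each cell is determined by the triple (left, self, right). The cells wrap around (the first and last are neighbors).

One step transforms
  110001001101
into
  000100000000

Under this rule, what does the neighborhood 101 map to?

0

At position 10 the neighborhood is 101; the next row has 0 there.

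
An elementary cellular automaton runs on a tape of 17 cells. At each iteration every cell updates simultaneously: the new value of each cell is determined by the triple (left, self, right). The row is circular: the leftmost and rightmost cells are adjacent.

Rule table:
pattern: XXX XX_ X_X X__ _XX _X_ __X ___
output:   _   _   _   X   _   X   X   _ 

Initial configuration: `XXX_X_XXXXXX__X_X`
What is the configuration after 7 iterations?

____X_______XXX__
___XXX_____X___X_
__X___X___XXX_XXX
XXXX_XXX_X_______
_________XX_____X
X_______X__X___XX
_X_____XXXXXX_X__

_X_____XXXXXX_X__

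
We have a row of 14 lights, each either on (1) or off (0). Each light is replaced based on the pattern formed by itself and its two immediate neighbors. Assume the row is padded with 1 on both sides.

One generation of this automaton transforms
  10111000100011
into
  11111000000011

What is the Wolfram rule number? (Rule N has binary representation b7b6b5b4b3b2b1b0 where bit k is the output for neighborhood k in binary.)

232

position 3: 111 → 1  (bit 7 = 1)
position 0: 110 → 1  (bit 6 = 1)
position 1: 101 → 1  (bit 5 = 1)
position 5: 100 → 0  (bit 4 = 0)
position 2: 011 → 1  (bit 3 = 1)
position 8: 010 → 0  (bit 2 = 0)
position 7: 001 → 0  (bit 1 = 0)
position 6: 000 → 0  (bit 0 = 0)
bits b7..b0 = 11101000 = 232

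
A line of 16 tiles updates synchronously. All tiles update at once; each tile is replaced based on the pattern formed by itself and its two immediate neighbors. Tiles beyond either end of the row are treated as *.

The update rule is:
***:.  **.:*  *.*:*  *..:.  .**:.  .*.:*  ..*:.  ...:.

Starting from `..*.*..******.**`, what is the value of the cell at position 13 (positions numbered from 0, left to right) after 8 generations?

*

..***.......**..
....*........*..
....*........*..  (fixed point — unchanged through generation 8)
position 13 holds *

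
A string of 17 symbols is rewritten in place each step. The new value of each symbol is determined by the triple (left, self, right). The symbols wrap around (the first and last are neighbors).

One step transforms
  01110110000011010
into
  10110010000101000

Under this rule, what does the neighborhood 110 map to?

At position 3 the neighborhood is 110; the next row has 1 there.

1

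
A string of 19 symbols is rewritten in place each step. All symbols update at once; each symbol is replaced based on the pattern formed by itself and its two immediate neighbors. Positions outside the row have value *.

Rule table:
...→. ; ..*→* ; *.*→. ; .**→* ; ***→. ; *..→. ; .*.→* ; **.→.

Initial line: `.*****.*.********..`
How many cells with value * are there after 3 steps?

6

.*.....*.*........*
.*....**.*.......**
.*...**..*......**.
count of *: 6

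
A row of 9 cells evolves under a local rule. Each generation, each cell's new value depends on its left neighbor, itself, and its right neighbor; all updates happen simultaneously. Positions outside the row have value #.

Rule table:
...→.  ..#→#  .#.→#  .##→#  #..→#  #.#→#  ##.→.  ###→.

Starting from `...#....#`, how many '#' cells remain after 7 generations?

generation 1: #.###..##
generation 2: .##..###.
generation 3: ##.###..#
generation 4: ..##..###
generation 5: ###.###..
generation 6: ...##..##
generation 7: #.##.###.
count of #: 6

6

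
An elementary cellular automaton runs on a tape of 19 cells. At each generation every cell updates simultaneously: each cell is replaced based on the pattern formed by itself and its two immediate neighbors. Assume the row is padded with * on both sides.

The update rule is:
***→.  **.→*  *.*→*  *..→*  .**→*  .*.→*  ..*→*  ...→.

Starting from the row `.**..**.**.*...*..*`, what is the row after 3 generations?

*..........**.**..*

*************.*****
............***....
*..........**.**..*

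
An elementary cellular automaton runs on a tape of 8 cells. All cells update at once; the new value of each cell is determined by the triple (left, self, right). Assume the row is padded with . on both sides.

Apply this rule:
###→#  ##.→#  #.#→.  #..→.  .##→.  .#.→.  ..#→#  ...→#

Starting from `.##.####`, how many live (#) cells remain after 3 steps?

5

#.#..###
....#.##
####...#
count of #: 5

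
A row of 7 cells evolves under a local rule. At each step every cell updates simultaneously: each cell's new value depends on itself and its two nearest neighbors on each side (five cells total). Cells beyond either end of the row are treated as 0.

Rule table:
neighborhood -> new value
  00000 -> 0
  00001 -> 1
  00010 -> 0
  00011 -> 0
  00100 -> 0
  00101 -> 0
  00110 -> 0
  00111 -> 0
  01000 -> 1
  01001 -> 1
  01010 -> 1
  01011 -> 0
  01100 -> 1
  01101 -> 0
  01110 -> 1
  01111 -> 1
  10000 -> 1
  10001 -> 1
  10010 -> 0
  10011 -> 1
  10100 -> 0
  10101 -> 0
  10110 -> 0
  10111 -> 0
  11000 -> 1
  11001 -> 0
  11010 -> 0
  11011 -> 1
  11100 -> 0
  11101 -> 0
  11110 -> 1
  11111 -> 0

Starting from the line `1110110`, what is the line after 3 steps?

1001100

step 1: 0101011
step 2: 0010001
step 3: 1001100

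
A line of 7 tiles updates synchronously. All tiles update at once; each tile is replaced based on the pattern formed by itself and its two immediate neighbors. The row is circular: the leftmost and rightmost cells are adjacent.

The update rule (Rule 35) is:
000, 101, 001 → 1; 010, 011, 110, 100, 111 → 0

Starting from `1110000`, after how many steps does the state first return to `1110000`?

7

0000111
0111000
1000011
0011100
1100001
0001110
1110000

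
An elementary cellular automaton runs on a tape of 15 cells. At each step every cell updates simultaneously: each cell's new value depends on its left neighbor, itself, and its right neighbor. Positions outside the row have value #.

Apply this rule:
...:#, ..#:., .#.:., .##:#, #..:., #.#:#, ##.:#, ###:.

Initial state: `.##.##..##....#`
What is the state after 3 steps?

######..##.##.#
.....#..#######
.###....#......

.###....#......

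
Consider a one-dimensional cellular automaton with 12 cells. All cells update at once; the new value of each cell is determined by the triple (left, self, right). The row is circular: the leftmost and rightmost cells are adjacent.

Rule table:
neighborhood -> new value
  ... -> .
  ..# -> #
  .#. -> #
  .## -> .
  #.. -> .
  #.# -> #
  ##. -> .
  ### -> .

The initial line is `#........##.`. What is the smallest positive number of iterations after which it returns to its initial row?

12

#.......#..#
.......##.#.
......#..##.
.....##.#...
....#..##...
...##.#.....
..#..##.....
.##.#.......
#..##.......
#.#........#
.##.......#.
#........##.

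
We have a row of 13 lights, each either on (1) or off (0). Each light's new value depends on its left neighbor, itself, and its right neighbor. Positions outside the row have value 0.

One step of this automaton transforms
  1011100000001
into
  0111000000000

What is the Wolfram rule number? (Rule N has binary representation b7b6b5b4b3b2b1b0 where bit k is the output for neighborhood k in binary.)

168

position 3: 111 → 1  (bit 7 = 1)
position 4: 110 → 0  (bit 6 = 0)
position 1: 101 → 1  (bit 5 = 1)
position 5: 100 → 0  (bit 4 = 0)
position 2: 011 → 1  (bit 3 = 1)
position 0: 010 → 0  (bit 2 = 0)
position 11: 001 → 0  (bit 1 = 0)
position 6: 000 → 0  (bit 0 = 0)
bits b7..b0 = 10101000 = 168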